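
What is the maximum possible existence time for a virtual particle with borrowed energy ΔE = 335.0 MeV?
9.824 × 10^-25 s

Using the energy-time uncertainty principle:
ΔEΔt ≥ ℏ/2

For a virtual particle borrowing energy ΔE, the maximum lifetime is:
Δt_max = ℏ/(2ΔE)

Converting energy:
ΔE = 335.0 MeV = 5.367e-11 J

Δt_max = (1.055e-34 J·s) / (2 × 5.367e-11 J)
Δt_max = 9.824e-25 s = 9.824 × 10^-25 s

Virtual particles with higher borrowed energy exist for shorter times.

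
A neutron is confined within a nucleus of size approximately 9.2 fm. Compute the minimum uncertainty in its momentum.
5.731 × 10^-21 kg·m/s

Using the Heisenberg uncertainty principle:
ΔxΔp ≥ ℏ/2

With Δx ≈ L = 9.200e-15 m (the confinement size):
Δp_min = ℏ/(2Δx)
Δp_min = (1.055e-34 J·s) / (2 × 9.200e-15 m)
Δp_min = 5.731e-21 kg·m/s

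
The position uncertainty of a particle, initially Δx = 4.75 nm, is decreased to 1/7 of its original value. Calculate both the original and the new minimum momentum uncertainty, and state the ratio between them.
Original Δp_min = 1.110 × 10^-26 kg·m/s; new Δp'_min = 7.771 × 10^-26 kg·m/s; ratio Δp'_min/Δp_min = 7.

From the uncertainty principle ΔxΔp ≥ ℏ/2, the minimum momentum uncertainty is Δp_min = ℏ/(2Δx).

Original (Δx = 4.75 nm = 4.750e-09 m):
Δp_min = (1.055e-34 J·s)/(2 × 4.750e-09 m) = 1.110e-26 kg·m/s

When Δx → (1/7)Δx:
Δp'_min = ℏ/(2 × (1/7)Δx) = 7 × ℏ/(2Δx) = 7 × Δp_min
Δp'_min = 7 × 1.110e-26 kg·m/s = 7.771e-26 kg·m/s

Since Δp_min ∝ 1/Δx, when Δx is decreased to 1/7 of its original value, Δp_min increases to 7 times its original value.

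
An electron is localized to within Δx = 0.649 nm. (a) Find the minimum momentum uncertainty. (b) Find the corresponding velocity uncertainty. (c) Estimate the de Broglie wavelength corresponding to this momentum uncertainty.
(a) Δp_min = 8.125 × 10^-26 kg·m/s
(b) Δv_min = 89.189 km/s
(c) λ_dB = 8.156 nm

Step-by-step:

(a) From the uncertainty principle:
Δp_min = ℏ/(2Δx) = (1.055e-34 J·s)/(2 × 6.490e-10 m) = 8.125e-26 kg·m/s

(b) The velocity uncertainty:
Δv = Δp/m = (8.125e-26 kg·m/s)/(9.109e-31 kg) = 8.919e+04 m/s = 89.189 km/s

(c) The de Broglie wavelength for this momentum:
λ = h/p = (6.626e-34 J·s)/(8.125e-26 kg·m/s) = 8.156e-09 m = 8.156 nm

Note: The de Broglie wavelength is comparable to the localization size, as expected from wave-particle duality.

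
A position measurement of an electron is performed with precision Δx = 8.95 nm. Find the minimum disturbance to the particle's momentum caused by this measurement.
5.891 × 10^-27 kg·m/s

The uncertainty principle implies that measuring position disturbs momentum:
ΔxΔp ≥ ℏ/2

When we measure position with precision Δx, we necessarily introduce a momentum uncertainty:
Δp ≥ ℏ/(2Δx)
Δp_min = (1.055e-34 J·s) / (2 × 8.950e-09 m)
Δp_min = 5.891e-27 kg·m/s

The more precisely we measure position, the greater the momentum disturbance.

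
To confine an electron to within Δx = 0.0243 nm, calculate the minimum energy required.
16.131 eV

Localizing a particle requires giving it sufficient momentum uncertainty:

1. From uncertainty principle: Δp ≥ ℏ/(2Δx)
   Δp_min = (1.055e-34 J·s) / (2 × 2.430e-11 m)
   Δp_min = 2.170e-24 kg·m/s

2. This momentum uncertainty corresponds to kinetic energy:
   KE ≈ (Δp)²/(2m) = (2.170e-24)²/(2 × 9.109e-31 kg)
   KE = 2.584e-18 J = 16.131 eV

Tighter localization requires more energy.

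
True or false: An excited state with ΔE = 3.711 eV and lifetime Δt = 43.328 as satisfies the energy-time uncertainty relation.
No, it violates the uncertainty relation.

Calculate the product ΔEΔt:
ΔE = 3.711 eV = 5.946e-19 J
ΔEΔt = (5.946e-19 J) × (4.333e-17 s)
ΔEΔt = 2.576e-35 J·s

Compare to the minimum allowed value ℏ/2:
ℏ/2 = 5.273e-35 J·s

Since ΔEΔt = 2.576e-35 J·s < 5.273e-35 J·s = ℏ/2,
this violates the uncertainty relation.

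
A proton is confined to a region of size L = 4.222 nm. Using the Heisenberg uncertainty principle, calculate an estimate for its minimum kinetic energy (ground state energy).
291.017 neV

Using the uncertainty principle to estimate ground state energy:

1. The position uncertainty is approximately the confinement size:
   Δx ≈ L = 4.222e-09 m

2. From ΔxΔp ≥ ℏ/2, the minimum momentum uncertainty is:
   Δp ≈ ℏ/(2L) = 1.249e-26 kg·m/s

3. The kinetic energy is approximately:
   KE ≈ (Δp)²/(2m) = (1.249e-26)²/(2 × 1.673e-27 kg)
   KE ≈ 4.663e-26 J = 291.017 neV

This is an order-of-magnitude estimate of the ground state energy.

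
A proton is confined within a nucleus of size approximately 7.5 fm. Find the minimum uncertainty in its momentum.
7.030 × 10^-21 kg·m/s

Using the Heisenberg uncertainty principle:
ΔxΔp ≥ ℏ/2

With Δx ≈ L = 7.500e-15 m (the confinement size):
Δp_min = ℏ/(2Δx)
Δp_min = (1.055e-34 J·s) / (2 × 7.500e-15 m)
Δp_min = 7.030e-21 kg·m/s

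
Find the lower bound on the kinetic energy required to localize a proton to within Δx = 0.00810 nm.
79.065 meV

Localizing a particle requires giving it sufficient momentum uncertainty:

1. From uncertainty principle: Δp ≥ ℏ/(2Δx)
   Δp_min = (1.055e-34 J·s) / (2 × 8.100e-12 m)
   Δp_min = 6.510e-24 kg·m/s

2. This momentum uncertainty corresponds to kinetic energy:
   KE ≈ (Δp)²/(2m) = (6.510e-24)²/(2 × 1.673e-27 kg)
   KE = 1.267e-20 J = 79.065 meV

Tighter localization requires more energy.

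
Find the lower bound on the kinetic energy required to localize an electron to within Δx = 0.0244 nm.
15.999 eV

Localizing a particle requires giving it sufficient momentum uncertainty:

1. From uncertainty principle: Δp ≥ ℏ/(2Δx)
   Δp_min = (1.055e-34 J·s) / (2 × 2.440e-11 m)
   Δp_min = 2.161e-24 kg·m/s

2. This momentum uncertainty corresponds to kinetic energy:
   KE ≈ (Δp)²/(2m) = (2.161e-24)²/(2 × 9.109e-31 kg)
   KE = 2.563e-18 J = 15.999 eV

Tighter localization requires more energy.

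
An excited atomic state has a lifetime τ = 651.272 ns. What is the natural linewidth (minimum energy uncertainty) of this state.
505.328 peV

Using the energy-time uncertainty principle:
ΔEΔt ≥ ℏ/2

The lifetime τ represents the time uncertainty Δt.
The natural linewidth (minimum energy uncertainty) is:

ΔE = ℏ/(2τ)
ΔE = (1.055e-34 J·s) / (2 × 6.513e-07 s)
ΔE = 8.096e-29 J = 505.328 peV

This natural linewidth limits the precision of spectroscopic measurements.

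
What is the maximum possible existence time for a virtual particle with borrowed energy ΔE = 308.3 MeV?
1.067 ys

Using the energy-time uncertainty principle:
ΔEΔt ≥ ℏ/2

For a virtual particle borrowing energy ΔE, the maximum lifetime is:
Δt_max = ℏ/(2ΔE)

Converting energy:
ΔE = 308.3 MeV = 4.940e-11 J

Δt_max = (1.055e-34 J·s) / (2 × 4.940e-11 J)
Δt_max = 1.067e-24 s = 1.067 ys

Virtual particles with higher borrowed energy exist for shorter times.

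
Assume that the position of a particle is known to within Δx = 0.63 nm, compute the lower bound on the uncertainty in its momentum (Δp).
8.370 × 10^-26 kg·m/s

Using the Heisenberg uncertainty principle:
ΔxΔp ≥ ℏ/2

The minimum uncertainty in momentum is:
Δp_min = ℏ/(2Δx)
Δp_min = (1.055e-34 J·s) / (2 × 6.300e-10 m)
Δp_min = 8.370e-26 kg·m/s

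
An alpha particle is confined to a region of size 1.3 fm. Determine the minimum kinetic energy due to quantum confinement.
772.668 keV

Using the uncertainty principle:

1. Position uncertainty: Δx ≈ 1.300e-15 m
2. Minimum momentum uncertainty: Δp = ℏ/(2Δx) = 4.056e-20 kg·m/s
3. Minimum kinetic energy:
   KE = (Δp)²/(2m) = (4.056e-20)²/(2 × 6.645e-27 kg)
   KE = 1.238e-13 J = 772.668 keV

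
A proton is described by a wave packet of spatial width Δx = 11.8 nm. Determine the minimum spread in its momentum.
4.469 × 10^-27 kg·m/s

For a wave packet, the spatial width Δx and momentum spread Δp are related by the uncertainty principle:
ΔxΔp ≥ ℏ/2

The minimum momentum spread is:
Δp_min = ℏ/(2Δx)
Δp_min = (1.055e-34 J·s) / (2 × 1.180e-08 m)
Δp_min = 4.469e-27 kg·m/s

A wave packet cannot have both a well-defined position and well-defined momentum.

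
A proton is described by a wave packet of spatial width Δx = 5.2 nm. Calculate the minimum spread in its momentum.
1.014 × 10^-26 kg·m/s

For a wave packet, the spatial width Δx and momentum spread Δp are related by the uncertainty principle:
ΔxΔp ≥ ℏ/2

The minimum momentum spread is:
Δp_min = ℏ/(2Δx)
Δp_min = (1.055e-34 J·s) / (2 × 5.200e-09 m)
Δp_min = 1.014e-26 kg·m/s

A wave packet cannot have both a well-defined position and well-defined momentum.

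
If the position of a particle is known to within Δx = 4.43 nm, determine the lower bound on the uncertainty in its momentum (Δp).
1.190 × 10^-26 kg·m/s

Using the Heisenberg uncertainty principle:
ΔxΔp ≥ ℏ/2

The minimum uncertainty in momentum is:
Δp_min = ℏ/(2Δx)
Δp_min = (1.055e-34 J·s) / (2 × 4.430e-09 m)
Δp_min = 1.190e-26 kg·m/s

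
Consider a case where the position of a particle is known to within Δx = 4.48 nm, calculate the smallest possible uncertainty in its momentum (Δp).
1.177 × 10^-26 kg·m/s

Using the Heisenberg uncertainty principle:
ΔxΔp ≥ ℏ/2

The minimum uncertainty in momentum is:
Δp_min = ℏ/(2Δx)
Δp_min = (1.055e-34 J·s) / (2 × 4.480e-09 m)
Δp_min = 1.177e-26 kg·m/s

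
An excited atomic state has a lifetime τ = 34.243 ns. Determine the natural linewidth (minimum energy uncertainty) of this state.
9.611 neV

Using the energy-time uncertainty principle:
ΔEΔt ≥ ℏ/2

The lifetime τ represents the time uncertainty Δt.
The natural linewidth (minimum energy uncertainty) is:

ΔE = ℏ/(2τ)
ΔE = (1.055e-34 J·s) / (2 × 3.424e-08 s)
ΔE = 1.540e-27 J = 9.611 neV

This natural linewidth limits the precision of spectroscopic measurements.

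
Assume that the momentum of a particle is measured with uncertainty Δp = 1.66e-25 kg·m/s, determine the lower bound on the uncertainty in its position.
317.642 pm

Using the Heisenberg uncertainty principle:
ΔxΔp ≥ ℏ/2

The minimum uncertainty in position is:
Δx_min = ℏ/(2Δp)
Δx_min = (1.055e-34 J·s) / (2 × 1.660e-25 kg·m/s)
Δx_min = 3.176e-10 m = 317.642 pm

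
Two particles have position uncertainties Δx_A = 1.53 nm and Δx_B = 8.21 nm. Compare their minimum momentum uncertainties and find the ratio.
Particle A has the larger minimum momentum uncertainty, by a factor of 5.37.

For each particle, the minimum momentum uncertainty is Δp_min = ℏ/(2Δx):

Particle A: Δp_A = ℏ/(2×1.530e-09 m) = 3.446e-26 kg·m/s
Particle B: Δp_B = ℏ/(2×8.210e-09 m) = 6.422e-27 kg·m/s

Ratio: Δp_A/Δp_B = 5.37

Since Δp_min ∝ 1/Δx, the particle with smaller position uncertainty (A) has larger momentum uncertainty.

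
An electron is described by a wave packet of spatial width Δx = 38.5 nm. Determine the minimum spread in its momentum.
1.370 × 10^-27 kg·m/s

For a wave packet, the spatial width Δx and momentum spread Δp are related by the uncertainty principle:
ΔxΔp ≥ ℏ/2

The minimum momentum spread is:
Δp_min = ℏ/(2Δx)
Δp_min = (1.055e-34 J·s) / (2 × 3.850e-08 m)
Δp_min = 1.370e-27 kg·m/s

A wave packet cannot have both a well-defined position and well-defined momentum.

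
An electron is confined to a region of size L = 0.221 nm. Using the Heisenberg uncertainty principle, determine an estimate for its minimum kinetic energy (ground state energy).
195.020 meV

Using the uncertainty principle to estimate ground state energy:

1. The position uncertainty is approximately the confinement size:
   Δx ≈ L = 2.210e-10 m

2. From ΔxΔp ≥ ℏ/2, the minimum momentum uncertainty is:
   Δp ≈ ℏ/(2L) = 2.386e-25 kg·m/s

3. The kinetic energy is approximately:
   KE ≈ (Δp)²/(2m) = (2.386e-25)²/(2 × 9.109e-31 kg)
   KE ≈ 3.125e-20 J = 195.020 meV

This is an order-of-magnitude estimate of the ground state energy.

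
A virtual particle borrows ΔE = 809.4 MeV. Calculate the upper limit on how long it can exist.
4.066 × 10^-25 s

Using the energy-time uncertainty principle:
ΔEΔt ≥ ℏ/2

For a virtual particle borrowing energy ΔE, the maximum lifetime is:
Δt_max = ℏ/(2ΔE)

Converting energy:
ΔE = 809.4 MeV = 1.297e-10 J

Δt_max = (1.055e-34 J·s) / (2 × 1.297e-10 J)
Δt_max = 4.066e-25 s = 4.066 × 10^-25 s

Virtual particles with higher borrowed energy exist for shorter times.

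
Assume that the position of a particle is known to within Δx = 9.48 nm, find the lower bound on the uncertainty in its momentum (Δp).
5.562 × 10^-27 kg·m/s

Using the Heisenberg uncertainty principle:
ΔxΔp ≥ ℏ/2

The minimum uncertainty in momentum is:
Δp_min = ℏ/(2Δx)
Δp_min = (1.055e-34 J·s) / (2 × 9.480e-09 m)
Δp_min = 5.562e-27 kg·m/s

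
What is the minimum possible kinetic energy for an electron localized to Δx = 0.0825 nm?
1.399 eV

Localizing a particle requires giving it sufficient momentum uncertainty:

1. From uncertainty principle: Δp ≥ ℏ/(2Δx)
   Δp_min = (1.055e-34 J·s) / (2 × 8.250e-11 m)
   Δp_min = 6.391e-25 kg·m/s

2. This momentum uncertainty corresponds to kinetic energy:
   KE ≈ (Δp)²/(2m) = (6.391e-25)²/(2 × 9.109e-31 kg)
   KE = 2.242e-19 J = 1.399 eV

Tighter localization requires more energy.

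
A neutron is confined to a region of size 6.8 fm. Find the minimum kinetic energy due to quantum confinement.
112.031 keV

Using the uncertainty principle:

1. Position uncertainty: Δx ≈ 6.800e-15 m
2. Minimum momentum uncertainty: Δp = ℏ/(2Δx) = 7.754e-21 kg·m/s
3. Minimum kinetic energy:
   KE = (Δp)²/(2m) = (7.754e-21)²/(2 × 1.675e-27 kg)
   KE = 1.795e-14 J = 112.031 keV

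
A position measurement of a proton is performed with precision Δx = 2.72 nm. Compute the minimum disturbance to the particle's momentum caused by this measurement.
1.939 × 10^-26 kg·m/s

The uncertainty principle implies that measuring position disturbs momentum:
ΔxΔp ≥ ℏ/2

When we measure position with precision Δx, we necessarily introduce a momentum uncertainty:
Δp ≥ ℏ/(2Δx)
Δp_min = (1.055e-34 J·s) / (2 × 2.720e-09 m)
Δp_min = 1.939e-26 kg·m/s

The more precisely we measure position, the greater the momentum disturbance.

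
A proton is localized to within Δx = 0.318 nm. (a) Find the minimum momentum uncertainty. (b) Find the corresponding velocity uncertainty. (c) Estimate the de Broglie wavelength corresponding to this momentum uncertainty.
(a) Δp_min = 1.658 × 10^-25 kg·m/s
(b) Δv_min = 99.134 m/s
(c) λ_dB = 3.996 nm

Step-by-step:

(a) From the uncertainty principle:
Δp_min = ℏ/(2Δx) = (1.055e-34 J·s)/(2 × 3.180e-10 m) = 1.658e-25 kg·m/s

(b) The velocity uncertainty:
Δv = Δp/m = (1.658e-25 kg·m/s)/(1.673e-27 kg) = 9.913e+01 m/s = 99.134 m/s

(c) The de Broglie wavelength for this momentum:
λ = h/p = (6.626e-34 J·s)/(1.658e-25 kg·m/s) = 3.996e-09 m = 3.996 nm

Note: The de Broglie wavelength is comparable to the localization size, as expected from wave-particle duality.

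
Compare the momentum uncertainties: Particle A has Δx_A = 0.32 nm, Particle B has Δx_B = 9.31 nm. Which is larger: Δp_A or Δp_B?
Particle A has the larger minimum momentum uncertainty, by a factor of 29.09.

For each particle, the minimum momentum uncertainty is Δp_min = ℏ/(2Δx):

Particle A: Δp_A = ℏ/(2×3.200e-10 m) = 1.648e-25 kg·m/s
Particle B: Δp_B = ℏ/(2×9.310e-09 m) = 5.664e-27 kg·m/s

Ratio: Δp_A/Δp_B = 29.09

Since Δp_min ∝ 1/Δx, the particle with smaller position uncertainty (A) has larger momentum uncertainty.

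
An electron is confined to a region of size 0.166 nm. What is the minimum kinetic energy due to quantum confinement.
345.658 meV

Using the uncertainty principle:

1. Position uncertainty: Δx ≈ 1.660e-10 m
2. Minimum momentum uncertainty: Δp = ℏ/(2Δx) = 3.176e-25 kg·m/s
3. Minimum kinetic energy:
   KE = (Δp)²/(2m) = (3.176e-25)²/(2 × 9.109e-31 kg)
   KE = 5.538e-20 J = 345.658 meV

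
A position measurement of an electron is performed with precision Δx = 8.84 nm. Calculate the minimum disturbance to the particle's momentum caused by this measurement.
5.965 × 10^-27 kg·m/s

The uncertainty principle implies that measuring position disturbs momentum:
ΔxΔp ≥ ℏ/2

When we measure position with precision Δx, we necessarily introduce a momentum uncertainty:
Δp ≥ ℏ/(2Δx)
Δp_min = (1.055e-34 J·s) / (2 × 8.840e-09 m)
Δp_min = 5.965e-27 kg·m/s

The more precisely we measure position, the greater the momentum disturbance.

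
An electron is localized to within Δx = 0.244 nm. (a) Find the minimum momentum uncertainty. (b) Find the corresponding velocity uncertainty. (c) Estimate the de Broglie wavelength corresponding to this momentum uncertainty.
(a) Δp_min = 2.161 × 10^-25 kg·m/s
(b) Δv_min = 237.229 km/s
(c) λ_dB = 3.066 nm

Step-by-step:

(a) From the uncertainty principle:
Δp_min = ℏ/(2Δx) = (1.055e-34 J·s)/(2 × 2.440e-10 m) = 2.161e-25 kg·m/s

(b) The velocity uncertainty:
Δv = Δp/m = (2.161e-25 kg·m/s)/(9.109e-31 kg) = 2.372e+05 m/s = 237.229 km/s

(c) The de Broglie wavelength for this momentum:
λ = h/p = (6.626e-34 J·s)/(2.161e-25 kg·m/s) = 3.066e-09 m = 3.066 nm

Note: The de Broglie wavelength is comparable to the localization size, as expected from wave-particle duality.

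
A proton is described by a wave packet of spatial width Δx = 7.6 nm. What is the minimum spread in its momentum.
6.938 × 10^-27 kg·m/s

For a wave packet, the spatial width Δx and momentum spread Δp are related by the uncertainty principle:
ΔxΔp ≥ ℏ/2

The minimum momentum spread is:
Δp_min = ℏ/(2Δx)
Δp_min = (1.055e-34 J·s) / (2 × 7.600e-09 m)
Δp_min = 6.938e-27 kg·m/s

A wave packet cannot have both a well-defined position and well-defined momentum.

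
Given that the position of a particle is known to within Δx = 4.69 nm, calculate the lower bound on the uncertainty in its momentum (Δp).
1.124 × 10^-26 kg·m/s

Using the Heisenberg uncertainty principle:
ΔxΔp ≥ ℏ/2

The minimum uncertainty in momentum is:
Δp_min = ℏ/(2Δx)
Δp_min = (1.055e-34 J·s) / (2 × 4.690e-09 m)
Δp_min = 1.124e-26 kg·m/s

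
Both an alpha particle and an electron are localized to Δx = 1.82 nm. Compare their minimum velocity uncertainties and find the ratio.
The electron has the larger minimum velocity uncertainty, by a ratio of 7294.3.

For both particles, Δp_min = ℏ/(2Δx) = 2.897e-26 kg·m/s (same for both).

The velocity uncertainty is Δv = Δp/m:
- alpha particle: Δv = 2.897e-26 / 6.645e-27 = 4.360e+00 m/s = 4.360 m/s
- electron: Δv = 2.897e-26 / 9.109e-31 = 3.180e+04 m/s = 31.804 km/s

Ratio: 3.180e+04 / 4.360e+00 = 7294.3

The lighter particle has larger velocity uncertainty because Δv ∝ 1/m.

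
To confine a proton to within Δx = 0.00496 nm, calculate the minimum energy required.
210.858 meV

Localizing a particle requires giving it sufficient momentum uncertainty:

1. From uncertainty principle: Δp ≥ ℏ/(2Δx)
   Δp_min = (1.055e-34 J·s) / (2 × 4.960e-12 m)
   Δp_min = 1.063e-23 kg·m/s

2. This momentum uncertainty corresponds to kinetic energy:
   KE ≈ (Δp)²/(2m) = (1.063e-23)²/(2 × 1.673e-27 kg)
   KE = 3.378e-20 J = 210.858 meV

Tighter localization requires more energy.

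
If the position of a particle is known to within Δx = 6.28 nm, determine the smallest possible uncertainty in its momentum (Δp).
8.396 × 10^-27 kg·m/s

Using the Heisenberg uncertainty principle:
ΔxΔp ≥ ℏ/2

The minimum uncertainty in momentum is:
Δp_min = ℏ/(2Δx)
Δp_min = (1.055e-34 J·s) / (2 × 6.280e-09 m)
Δp_min = 8.396e-27 kg·m/s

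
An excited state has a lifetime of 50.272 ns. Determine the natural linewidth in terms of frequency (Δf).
1.583 MHz

Using the energy-time uncertainty principle and E = hf:
ΔEΔt ≥ ℏ/2
hΔf·Δt ≥ ℏ/2

The minimum frequency uncertainty is:
Δf = ℏ/(2hτ) = 1/(4πτ)
Δf = 1/(4π × 5.027e-08 s)
Δf = 1.583e+06 Hz = 1.583 MHz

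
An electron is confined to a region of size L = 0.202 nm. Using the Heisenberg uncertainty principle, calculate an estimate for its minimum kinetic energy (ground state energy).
233.432 meV

Using the uncertainty principle to estimate ground state energy:

1. The position uncertainty is approximately the confinement size:
   Δx ≈ L = 2.020e-10 m

2. From ΔxΔp ≥ ℏ/2, the minimum momentum uncertainty is:
   Δp ≈ ℏ/(2L) = 2.610e-25 kg·m/s

3. The kinetic energy is approximately:
   KE ≈ (Δp)²/(2m) = (2.610e-25)²/(2 × 9.109e-31 kg)
   KE ≈ 3.740e-20 J = 233.432 meV

This is an order-of-magnitude estimate of the ground state energy.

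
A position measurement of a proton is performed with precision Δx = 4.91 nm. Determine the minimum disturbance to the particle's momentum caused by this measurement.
1.074 × 10^-26 kg·m/s

The uncertainty principle implies that measuring position disturbs momentum:
ΔxΔp ≥ ℏ/2

When we measure position with precision Δx, we necessarily introduce a momentum uncertainty:
Δp ≥ ℏ/(2Δx)
Δp_min = (1.055e-34 J·s) / (2 × 4.910e-09 m)
Δp_min = 1.074e-26 kg·m/s

The more precisely we measure position, the greater the momentum disturbance.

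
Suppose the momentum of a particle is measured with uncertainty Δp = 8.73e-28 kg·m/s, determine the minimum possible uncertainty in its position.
60.399 nm

Using the Heisenberg uncertainty principle:
ΔxΔp ≥ ℏ/2

The minimum uncertainty in position is:
Δx_min = ℏ/(2Δp)
Δx_min = (1.055e-34 J·s) / (2 × 8.730e-28 kg·m/s)
Δx_min = 6.040e-08 m = 60.399 nm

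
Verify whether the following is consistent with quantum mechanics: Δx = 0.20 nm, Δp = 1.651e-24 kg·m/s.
Yes, it satisfies the uncertainty principle.

Calculate the product ΔxΔp:
ΔxΔp = (2.000e-10 m) × (1.651e-24 kg·m/s)
ΔxΔp = 3.302e-34 J·s

Compare to the minimum allowed value ℏ/2:
ℏ/2 = 5.273e-35 J·s

Since ΔxΔp = 3.302e-34 J·s ≥ 5.273e-35 J·s = ℏ/2,
the measurement satisfies the uncertainty principle.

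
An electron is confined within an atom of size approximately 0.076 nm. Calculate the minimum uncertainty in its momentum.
6.938 × 10^-25 kg·m/s

Using the Heisenberg uncertainty principle:
ΔxΔp ≥ ℏ/2

With Δx ≈ L = 7.600e-11 m (the confinement size):
Δp_min = ℏ/(2Δx)
Δp_min = (1.055e-34 J·s) / (2 × 7.600e-11 m)
Δp_min = 6.938e-25 kg·m/s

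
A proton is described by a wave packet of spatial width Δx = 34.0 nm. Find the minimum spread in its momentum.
1.551 × 10^-27 kg·m/s

For a wave packet, the spatial width Δx and momentum spread Δp are related by the uncertainty principle:
ΔxΔp ≥ ℏ/2

The minimum momentum spread is:
Δp_min = ℏ/(2Δx)
Δp_min = (1.055e-34 J·s) / (2 × 3.400e-08 m)
Δp_min = 1.551e-27 kg·m/s

A wave packet cannot have both a well-defined position and well-defined momentum.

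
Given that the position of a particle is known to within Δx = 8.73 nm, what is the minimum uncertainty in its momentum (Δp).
6.040 × 10^-27 kg·m/s

Using the Heisenberg uncertainty principle:
ΔxΔp ≥ ℏ/2

The minimum uncertainty in momentum is:
Δp_min = ℏ/(2Δx)
Δp_min = (1.055e-34 J·s) / (2 × 8.730e-09 m)
Δp_min = 6.040e-27 kg·m/s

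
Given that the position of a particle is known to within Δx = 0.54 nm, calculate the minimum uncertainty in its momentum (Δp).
9.765 × 10^-26 kg·m/s

Using the Heisenberg uncertainty principle:
ΔxΔp ≥ ℏ/2

The minimum uncertainty in momentum is:
Δp_min = ℏ/(2Δx)
Δp_min = (1.055e-34 J·s) / (2 × 5.400e-10 m)
Δp_min = 9.765e-26 kg·m/s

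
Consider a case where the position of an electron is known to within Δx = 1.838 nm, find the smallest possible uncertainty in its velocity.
31.493 km/s

Using the Heisenberg uncertainty principle and Δp = mΔv:
ΔxΔp ≥ ℏ/2
Δx(mΔv) ≥ ℏ/2

The minimum uncertainty in velocity is:
Δv_min = ℏ/(2mΔx)
Δv_min = (1.055e-34 J·s) / (2 × 9.109e-31 kg × 1.838e-09 m)
Δv_min = 3.149e+04 m/s = 31.493 km/s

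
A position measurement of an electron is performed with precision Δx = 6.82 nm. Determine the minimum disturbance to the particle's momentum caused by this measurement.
7.731 × 10^-27 kg·m/s

The uncertainty principle implies that measuring position disturbs momentum:
ΔxΔp ≥ ℏ/2

When we measure position with precision Δx, we necessarily introduce a momentum uncertainty:
Δp ≥ ℏ/(2Δx)
Δp_min = (1.055e-34 J·s) / (2 × 6.820e-09 m)
Δp_min = 7.731e-27 kg·m/s

The more precisely we measure position, the greater the momentum disturbance.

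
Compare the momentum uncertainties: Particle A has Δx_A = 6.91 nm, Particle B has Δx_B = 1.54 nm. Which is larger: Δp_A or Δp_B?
Particle B has the larger minimum momentum uncertainty, by a factor of 4.49.

For each particle, the minimum momentum uncertainty is Δp_min = ℏ/(2Δx):

Particle A: Δp_A = ℏ/(2×6.910e-09 m) = 7.631e-27 kg·m/s
Particle B: Δp_B = ℏ/(2×1.540e-09 m) = 3.424e-26 kg·m/s

Ratio: Δp_B/Δp_A = 4.49

Since Δp_min ∝ 1/Δx, the particle with smaller position uncertainty (B) has larger momentum uncertainty.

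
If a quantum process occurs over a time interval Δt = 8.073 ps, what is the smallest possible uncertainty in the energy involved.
40.766 μeV

Using the energy-time uncertainty principle:
ΔEΔt ≥ ℏ/2

The minimum uncertainty in energy is:
ΔE_min = ℏ/(2Δt)
ΔE_min = (1.055e-34 J·s) / (2 × 8.073e-12 s)
ΔE_min = 6.531e-24 J = 40.766 μeV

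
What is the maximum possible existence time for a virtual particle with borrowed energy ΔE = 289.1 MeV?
1.138 ys

Using the energy-time uncertainty principle:
ΔEΔt ≥ ℏ/2

For a virtual particle borrowing energy ΔE, the maximum lifetime is:
Δt_max = ℏ/(2ΔE)

Converting energy:
ΔE = 289.1 MeV = 4.632e-11 J

Δt_max = (1.055e-34 J·s) / (2 × 4.632e-11 J)
Δt_max = 1.138e-24 s = 1.138 ys

Virtual particles with higher borrowed energy exist for shorter times.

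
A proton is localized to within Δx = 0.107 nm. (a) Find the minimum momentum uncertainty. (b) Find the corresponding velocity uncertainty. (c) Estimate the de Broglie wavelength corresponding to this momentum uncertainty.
(a) Δp_min = 4.928 × 10^-25 kg·m/s
(b) Δv_min = 294.622 m/s
(c) λ_dB = 1.345 nm

Step-by-step:

(a) From the uncertainty principle:
Δp_min = ℏ/(2Δx) = (1.055e-34 J·s)/(2 × 1.070e-10 m) = 4.928e-25 kg·m/s

(b) The velocity uncertainty:
Δv = Δp/m = (4.928e-25 kg·m/s)/(1.673e-27 kg) = 2.946e+02 m/s = 294.622 m/s

(c) The de Broglie wavelength for this momentum:
λ = h/p = (6.626e-34 J·s)/(4.928e-25 kg·m/s) = 1.345e-09 m = 1.345 nm

Note: The de Broglie wavelength is comparable to the localization size, as expected from wave-particle duality.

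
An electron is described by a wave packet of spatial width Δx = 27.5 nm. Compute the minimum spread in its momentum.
1.917 × 10^-27 kg·m/s

For a wave packet, the spatial width Δx and momentum spread Δp are related by the uncertainty principle:
ΔxΔp ≥ ℏ/2

The minimum momentum spread is:
Δp_min = ℏ/(2Δx)
Δp_min = (1.055e-34 J·s) / (2 × 2.750e-08 m)
Δp_min = 1.917e-27 kg·m/s

A wave packet cannot have both a well-defined position and well-defined momentum.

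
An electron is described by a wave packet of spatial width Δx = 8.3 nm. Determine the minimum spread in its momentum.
6.353 × 10^-27 kg·m/s

For a wave packet, the spatial width Δx and momentum spread Δp are related by the uncertainty principle:
ΔxΔp ≥ ℏ/2

The minimum momentum spread is:
Δp_min = ℏ/(2Δx)
Δp_min = (1.055e-34 J·s) / (2 × 8.300e-09 m)
Δp_min = 6.353e-27 kg·m/s

A wave packet cannot have both a well-defined position and well-defined momentum.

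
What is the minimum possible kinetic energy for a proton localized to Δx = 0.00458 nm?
247.299 meV

Localizing a particle requires giving it sufficient momentum uncertainty:

1. From uncertainty principle: Δp ≥ ℏ/(2Δx)
   Δp_min = (1.055e-34 J·s) / (2 × 4.580e-12 m)
   Δp_min = 1.151e-23 kg·m/s

2. This momentum uncertainty corresponds to kinetic energy:
   KE ≈ (Δp)²/(2m) = (1.151e-23)²/(2 × 1.673e-27 kg)
   KE = 3.962e-20 J = 247.299 meV

Tighter localization requires more energy.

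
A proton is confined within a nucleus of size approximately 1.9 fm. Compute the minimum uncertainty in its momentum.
2.775 × 10^-20 kg·m/s

Using the Heisenberg uncertainty principle:
ΔxΔp ≥ ℏ/2

With Δx ≈ L = 1.900e-15 m (the confinement size):
Δp_min = ℏ/(2Δx)
Δp_min = (1.055e-34 J·s) / (2 × 1.900e-15 m)
Δp_min = 2.775e-20 kg·m/s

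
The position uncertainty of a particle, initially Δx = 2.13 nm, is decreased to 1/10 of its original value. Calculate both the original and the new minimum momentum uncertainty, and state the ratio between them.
Original Δp_min = 2.476 × 10^-26 kg·m/s; new Δp'_min = 2.476 × 10^-25 kg·m/s; ratio Δp'_min/Δp_min = 10.

From the uncertainty principle ΔxΔp ≥ ℏ/2, the minimum momentum uncertainty is Δp_min = ℏ/(2Δx).

Original (Δx = 2.13 nm = 2.130e-09 m):
Δp_min = (1.055e-34 J·s)/(2 × 2.130e-09 m) = 2.476e-26 kg·m/s

When Δx → (1/10)Δx:
Δp'_min = ℏ/(2 × (1/10)Δx) = 10 × ℏ/(2Δx) = 10 × Δp_min
Δp'_min = 10 × 2.476e-26 kg·m/s = 2.476e-25 kg·m/s

Since Δp_min ∝ 1/Δx, when Δx is decreased to 1/10 of its original value, Δp_min increases to 10 times its original value.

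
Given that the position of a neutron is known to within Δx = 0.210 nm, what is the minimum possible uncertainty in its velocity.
149.910 m/s

Using the Heisenberg uncertainty principle and Δp = mΔv:
ΔxΔp ≥ ℏ/2
Δx(mΔv) ≥ ℏ/2

The minimum uncertainty in velocity is:
Δv_min = ℏ/(2mΔx)
Δv_min = (1.055e-34 J·s) / (2 × 1.675e-27 kg × 2.100e-10 m)
Δv_min = 1.499e+02 m/s = 149.910 m/s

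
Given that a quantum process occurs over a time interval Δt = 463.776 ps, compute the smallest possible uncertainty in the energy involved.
709.623 neV

Using the energy-time uncertainty principle:
ΔEΔt ≥ ℏ/2

The minimum uncertainty in energy is:
ΔE_min = ℏ/(2Δt)
ΔE_min = (1.055e-34 J·s) / (2 × 4.638e-10 s)
ΔE_min = 1.137e-25 J = 709.623 neV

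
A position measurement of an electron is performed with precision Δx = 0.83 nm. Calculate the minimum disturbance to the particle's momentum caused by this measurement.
6.353 × 10^-26 kg·m/s

The uncertainty principle implies that measuring position disturbs momentum:
ΔxΔp ≥ ℏ/2

When we measure position with precision Δx, we necessarily introduce a momentum uncertainty:
Δp ≥ ℏ/(2Δx)
Δp_min = (1.055e-34 J·s) / (2 × 8.300e-10 m)
Δp_min = 6.353e-26 kg·m/s

The more precisely we measure position, the greater the momentum disturbance.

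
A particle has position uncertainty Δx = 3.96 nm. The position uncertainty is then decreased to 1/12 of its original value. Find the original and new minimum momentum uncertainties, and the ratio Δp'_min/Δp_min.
Original Δp_min = 1.332 × 10^-26 kg·m/s; new Δp'_min = 1.598 × 10^-25 kg·m/s; ratio Δp'_min/Δp_min = 12.

From the uncertainty principle ΔxΔp ≥ ℏ/2, the minimum momentum uncertainty is Δp_min = ℏ/(2Δx).

Original (Δx = 3.96 nm = 3.960e-09 m):
Δp_min = (1.055e-34 J·s)/(2 × 3.960e-09 m) = 1.332e-26 kg·m/s

When Δx → (1/12)Δx:
Δp'_min = ℏ/(2 × (1/12)Δx) = 12 × ℏ/(2Δx) = 12 × Δp_min
Δp'_min = 12 × 1.332e-26 kg·m/s = 1.598e-25 kg·m/s

Since Δp_min ∝ 1/Δx, when Δx is decreased to 1/12 of its original value, Δp_min increases to 12 times its original value.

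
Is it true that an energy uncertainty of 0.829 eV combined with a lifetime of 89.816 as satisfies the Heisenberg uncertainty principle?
No, it violates the uncertainty relation.

Calculate the product ΔEΔt:
ΔE = 0.829 eV = 1.328e-19 J
ΔEΔt = (1.328e-19 J) × (8.982e-17 s)
ΔEΔt = 1.193e-35 J·s

Compare to the minimum allowed value ℏ/2:
ℏ/2 = 5.273e-35 J·s

Since ΔEΔt = 1.193e-35 J·s < 5.273e-35 J·s = ℏ/2,
this violates the uncertainty relation.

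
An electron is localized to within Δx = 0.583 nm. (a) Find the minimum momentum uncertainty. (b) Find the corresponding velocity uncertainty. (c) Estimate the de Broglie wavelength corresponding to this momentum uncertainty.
(a) Δp_min = 9.044 × 10^-26 kg·m/s
(b) Δv_min = 99.286 km/s
(c) λ_dB = 7.326 nm

Step-by-step:

(a) From the uncertainty principle:
Δp_min = ℏ/(2Δx) = (1.055e-34 J·s)/(2 × 5.830e-10 m) = 9.044e-26 kg·m/s

(b) The velocity uncertainty:
Δv = Δp/m = (9.044e-26 kg·m/s)/(9.109e-31 kg) = 9.929e+04 m/s = 99.286 km/s

(c) The de Broglie wavelength for this momentum:
λ = h/p = (6.626e-34 J·s)/(9.044e-26 kg·m/s) = 7.326e-09 m = 7.326 nm

Note: The de Broglie wavelength is comparable to the localization size, as expected from wave-particle duality.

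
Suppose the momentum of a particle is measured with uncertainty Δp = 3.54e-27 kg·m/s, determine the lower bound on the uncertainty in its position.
14.895 nm

Using the Heisenberg uncertainty principle:
ΔxΔp ≥ ℏ/2

The minimum uncertainty in position is:
Δx_min = ℏ/(2Δp)
Δx_min = (1.055e-34 J·s) / (2 × 3.540e-27 kg·m/s)
Δx_min = 1.490e-08 m = 14.895 nm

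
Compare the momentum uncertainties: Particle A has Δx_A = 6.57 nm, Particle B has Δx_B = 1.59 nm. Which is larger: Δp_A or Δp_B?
Particle B has the larger minimum momentum uncertainty, by a factor of 4.13.

For each particle, the minimum momentum uncertainty is Δp_min = ℏ/(2Δx):

Particle A: Δp_A = ℏ/(2×6.570e-09 m) = 8.026e-27 kg·m/s
Particle B: Δp_B = ℏ/(2×1.590e-09 m) = 3.316e-26 kg·m/s

Ratio: Δp_B/Δp_A = 4.13

Since Δp_min ∝ 1/Δx, the particle with smaller position uncertainty (B) has larger momentum uncertainty.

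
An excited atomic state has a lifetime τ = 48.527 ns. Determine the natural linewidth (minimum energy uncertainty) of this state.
6.782 neV

Using the energy-time uncertainty principle:
ΔEΔt ≥ ℏ/2

The lifetime τ represents the time uncertainty Δt.
The natural linewidth (minimum energy uncertainty) is:

ΔE = ℏ/(2τ)
ΔE = (1.055e-34 J·s) / (2 × 4.853e-08 s)
ΔE = 1.087e-27 J = 6.782 neV

This natural linewidth limits the precision of spectroscopic measurements.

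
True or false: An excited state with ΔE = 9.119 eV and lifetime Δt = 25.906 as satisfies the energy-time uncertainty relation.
No, it violates the uncertainty relation.

Calculate the product ΔEΔt:
ΔE = 9.119 eV = 1.461e-18 J
ΔEΔt = (1.461e-18 J) × (2.591e-17 s)
ΔEΔt = 3.785e-35 J·s

Compare to the minimum allowed value ℏ/2:
ℏ/2 = 5.273e-35 J·s

Since ΔEΔt = 3.785e-35 J·s < 5.273e-35 J·s = ℏ/2,
this violates the uncertainty relation.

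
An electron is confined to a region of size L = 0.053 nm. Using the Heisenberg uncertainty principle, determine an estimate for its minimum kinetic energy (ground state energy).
3.391 eV

Using the uncertainty principle to estimate ground state energy:

1. The position uncertainty is approximately the confinement size:
   Δx ≈ L = 5.300e-11 m

2. From ΔxΔp ≥ ℏ/2, the minimum momentum uncertainty is:
   Δp ≈ ℏ/(2L) = 9.949e-25 kg·m/s

3. The kinetic energy is approximately:
   KE ≈ (Δp)²/(2m) = (9.949e-25)²/(2 × 9.109e-31 kg)
   KE ≈ 5.433e-19 J = 3.391 eV

This is an order-of-magnitude estimate of the ground state energy.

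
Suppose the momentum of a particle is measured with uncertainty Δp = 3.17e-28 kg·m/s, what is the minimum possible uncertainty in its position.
166.336 nm

Using the Heisenberg uncertainty principle:
ΔxΔp ≥ ℏ/2

The minimum uncertainty in position is:
Δx_min = ℏ/(2Δp)
Δx_min = (1.055e-34 J·s) / (2 × 3.170e-28 kg·m/s)
Δx_min = 1.663e-07 m = 166.336 nm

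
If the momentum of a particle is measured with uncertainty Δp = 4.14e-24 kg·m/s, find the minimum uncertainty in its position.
12.736 pm

Using the Heisenberg uncertainty principle:
ΔxΔp ≥ ℏ/2

The minimum uncertainty in position is:
Δx_min = ℏ/(2Δp)
Δx_min = (1.055e-34 J·s) / (2 × 4.140e-24 kg·m/s)
Δx_min = 1.274e-11 m = 12.736 pm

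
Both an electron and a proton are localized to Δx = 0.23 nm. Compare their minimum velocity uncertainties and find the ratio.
The electron has the larger minimum velocity uncertainty, by a ratio of 1836.2.

For both particles, Δp_min = ℏ/(2Δx) = 2.293e-25 kg·m/s (same for both).

The velocity uncertainty is Δv = Δp/m:
- electron: Δv = 2.293e-25 / 9.109e-31 = 2.517e+05 m/s = 251.669 km/s
- proton: Δv = 2.293e-25 / 1.673e-27 = 1.371e+02 m/s = 137.063 m/s

Ratio: 2.517e+05 / 1.371e+02 = 1836.2

The lighter particle has larger velocity uncertainty because Δv ∝ 1/m.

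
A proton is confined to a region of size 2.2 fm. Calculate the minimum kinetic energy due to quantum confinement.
1.072 MeV

Using the uncertainty principle:

1. Position uncertainty: Δx ≈ 2.200e-15 m
2. Minimum momentum uncertainty: Δp = ℏ/(2Δx) = 2.397e-20 kg·m/s
3. Minimum kinetic energy:
   KE = (Δp)²/(2m) = (2.397e-20)²/(2 × 1.673e-27 kg)
   KE = 1.717e-13 J = 1.072 MeV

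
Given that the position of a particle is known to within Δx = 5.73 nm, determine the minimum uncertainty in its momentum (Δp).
9.202 × 10^-27 kg·m/s

Using the Heisenberg uncertainty principle:
ΔxΔp ≥ ℏ/2

The minimum uncertainty in momentum is:
Δp_min = ℏ/(2Δx)
Δp_min = (1.055e-34 J·s) / (2 × 5.730e-09 m)
Δp_min = 9.202e-27 kg·m/s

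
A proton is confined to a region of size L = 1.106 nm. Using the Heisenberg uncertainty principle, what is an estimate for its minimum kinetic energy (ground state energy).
4.241 μeV

Using the uncertainty principle to estimate ground state energy:

1. The position uncertainty is approximately the confinement size:
   Δx ≈ L = 1.106e-09 m

2. From ΔxΔp ≥ ℏ/2, the minimum momentum uncertainty is:
   Δp ≈ ℏ/(2L) = 4.768e-26 kg·m/s

3. The kinetic energy is approximately:
   KE ≈ (Δp)²/(2m) = (4.768e-26)²/(2 × 1.673e-27 kg)
   KE ≈ 6.794e-25 J = 4.241 μeV

This is an order-of-magnitude estimate of the ground state energy.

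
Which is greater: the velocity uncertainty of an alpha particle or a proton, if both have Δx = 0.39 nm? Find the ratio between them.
The proton has the larger minimum velocity uncertainty, by a ratio of 4.0.

For both particles, Δp_min = ℏ/(2Δx) = 1.352e-25 kg·m/s (same for both).

The velocity uncertainty is Δv = Δp/m:
- alpha particle: Δv = 1.352e-25 / 6.645e-27 = 2.035e+01 m/s = 20.347 m/s
- proton: Δv = 1.352e-25 / 1.673e-27 = 8.083e+01 m/s = 80.832 m/s

Ratio: 8.083e+01 / 2.035e+01 = 4.0

The lighter particle has larger velocity uncertainty because Δv ∝ 1/m.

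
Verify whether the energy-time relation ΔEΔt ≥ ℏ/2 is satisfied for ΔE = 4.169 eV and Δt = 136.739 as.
Yes, it satisfies the uncertainty relation.

Calculate the product ΔEΔt:
ΔE = 4.169 eV = 6.679e-19 J
ΔEΔt = (6.679e-19 J) × (1.367e-16 s)
ΔEΔt = 9.133e-35 J·s

Compare to the minimum allowed value ℏ/2:
ℏ/2 = 5.273e-35 J·s

Since ΔEΔt = 9.133e-35 J·s ≥ 5.273e-35 J·s = ℏ/2,
this satisfies the uncertainty relation.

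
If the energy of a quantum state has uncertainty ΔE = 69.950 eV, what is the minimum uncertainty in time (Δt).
4.705 as

Using the energy-time uncertainty principle:
ΔEΔt ≥ ℏ/2

The minimum uncertainty in time is:
Δt_min = ℏ/(2ΔE)
Δt_min = (1.055e-34 J·s) / (2 × 1.121e-17 J)
Δt_min = 4.705e-18 s = 4.705 as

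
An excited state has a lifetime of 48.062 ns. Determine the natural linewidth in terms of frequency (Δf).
1.656 MHz

Using the energy-time uncertainty principle and E = hf:
ΔEΔt ≥ ℏ/2
hΔf·Δt ≥ ℏ/2

The minimum frequency uncertainty is:
Δf = ℏ/(2hτ) = 1/(4πτ)
Δf = 1/(4π × 4.806e-08 s)
Δf = 1.656e+06 Hz = 1.656 MHz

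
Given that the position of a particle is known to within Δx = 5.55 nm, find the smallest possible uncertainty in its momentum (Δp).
9.501 × 10^-27 kg·m/s

Using the Heisenberg uncertainty principle:
ΔxΔp ≥ ℏ/2

The minimum uncertainty in momentum is:
Δp_min = ℏ/(2Δx)
Δp_min = (1.055e-34 J·s) / (2 × 5.550e-09 m)
Δp_min = 9.501e-27 kg·m/s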